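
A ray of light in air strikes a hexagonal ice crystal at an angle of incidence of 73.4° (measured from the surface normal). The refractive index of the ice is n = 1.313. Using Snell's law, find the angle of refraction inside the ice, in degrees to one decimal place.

46.9°

Snell: sin θ_r = sin θ_i / n = sin 73.4° / 1.313 = 0.9583 / 1.313 = 0.7299.
θ_r = arcsin(0.7299) = 46.88°.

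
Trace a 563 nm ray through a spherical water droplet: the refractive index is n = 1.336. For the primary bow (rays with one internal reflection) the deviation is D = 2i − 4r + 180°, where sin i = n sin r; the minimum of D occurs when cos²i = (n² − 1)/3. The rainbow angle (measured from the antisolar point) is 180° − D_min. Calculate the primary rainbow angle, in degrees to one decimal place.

cos²i = (1.78490 − 1)/3 = 0.26163; i = arccos(0.51150) = 59.236°.
sin r = sin 59.236°/1.336 = 0.64318; r = 40.029°.
D_min = 2·59.236° − 4·40.029° + 180° = 138.356°.
Rainbow angle = 180° − D_min = 41.644°.

41.6°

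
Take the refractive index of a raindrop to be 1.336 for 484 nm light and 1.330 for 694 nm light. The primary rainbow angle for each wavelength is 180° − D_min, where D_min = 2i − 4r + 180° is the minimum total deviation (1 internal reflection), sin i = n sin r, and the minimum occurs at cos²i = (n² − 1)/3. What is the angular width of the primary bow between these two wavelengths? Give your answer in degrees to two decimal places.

At 484 nm (n = 1.336): cos²i = 0.26163 → i = 59.236°, r = 40.029°, D_min = 138.356°, rainbow angle = 41.644°.
At 694 nm (n = 1.330): cos²i = 0.25630 → i = 59.585°, r = 40.422°, D_min = 137.484°, rainbow angle = 42.516°.
Angular width = |41.644° − 42.516°| = 0.873°.

0.87°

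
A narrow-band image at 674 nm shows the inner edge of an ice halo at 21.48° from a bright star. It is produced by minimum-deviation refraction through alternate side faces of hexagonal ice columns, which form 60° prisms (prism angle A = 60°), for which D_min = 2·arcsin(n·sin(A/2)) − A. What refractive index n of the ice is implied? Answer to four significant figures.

Rearranging: n = sin((D_min + A)/2) / sin(A/2).
(D_min + A)/2 = (21.48° + 60°)/2 = 40.740°.
n = sin 40.740° / sin 30° = 0.6526 / 0.5000 = 1.3053.

1.305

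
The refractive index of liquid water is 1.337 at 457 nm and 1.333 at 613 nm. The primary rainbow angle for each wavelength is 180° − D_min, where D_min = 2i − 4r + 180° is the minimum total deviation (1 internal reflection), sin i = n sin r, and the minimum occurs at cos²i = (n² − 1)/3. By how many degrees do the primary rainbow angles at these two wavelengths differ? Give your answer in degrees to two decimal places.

0.58°

At 457 nm (n = 1.337): cos²i = 0.26252 → i = 59.178°, r = 39.964°, D_min = 138.500°, rainbow angle = 41.500°.
At 613 nm (n = 1.333): cos²i = 0.25896 → i = 59.410°, r = 40.225°, D_min = 137.922°, rainbow angle = 42.078°.
Angular width = |41.500° − 42.078°| = 0.578°.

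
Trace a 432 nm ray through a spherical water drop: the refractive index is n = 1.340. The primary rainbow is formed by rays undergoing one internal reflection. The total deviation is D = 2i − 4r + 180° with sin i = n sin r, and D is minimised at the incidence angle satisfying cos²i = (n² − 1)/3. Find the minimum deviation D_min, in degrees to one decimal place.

138.9°

cos²i = (1.79560 − 1)/3 = 0.26520; i = arccos(0.51498) = 59.004°.
sin r = sin 59.004°/1.340 = 0.63971; r = 39.770°.
D_min = 2·59.004° − 4·39.770° + 180° = 138.929°.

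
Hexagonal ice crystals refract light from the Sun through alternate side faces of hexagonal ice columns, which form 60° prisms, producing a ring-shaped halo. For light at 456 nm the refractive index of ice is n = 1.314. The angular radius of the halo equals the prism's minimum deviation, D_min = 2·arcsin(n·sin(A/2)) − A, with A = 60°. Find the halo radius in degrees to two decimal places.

n·sin(A/2) = 1.314 × sin 30° = 1.314 × 0.5000 = 0.6570.
D_min = 2·arcsin(0.6570) − 60° = 2 × 41.071° − 60° = 22.143°.

22.14°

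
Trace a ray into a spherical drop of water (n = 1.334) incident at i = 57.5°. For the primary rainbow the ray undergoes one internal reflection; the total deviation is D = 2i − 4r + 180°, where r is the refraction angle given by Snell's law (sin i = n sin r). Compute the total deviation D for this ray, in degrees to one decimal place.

sin r = sin 57.5° / 1.334 = 0.8434/1.334 = 0.6322; r = 39.21°.
D = 2·57.5° − 4·39.21° + 180° = 115.00° − 156.86° + 180° = 138.14°.

138.1°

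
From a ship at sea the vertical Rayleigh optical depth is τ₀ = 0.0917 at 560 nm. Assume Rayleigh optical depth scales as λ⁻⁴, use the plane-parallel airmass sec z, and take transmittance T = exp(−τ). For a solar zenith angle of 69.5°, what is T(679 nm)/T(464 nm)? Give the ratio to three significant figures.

1.54

Airmass: sec 69.5° = 2.8555.
τ(679 nm) = 0.0917 × (560/679)⁴ × 2.8555 = 0.0917 × 0.4627 × 2.8555 = 0.1211.
τ(464 nm) = 0.0917 × (560/464)⁴ × 2.8555 = 0.0917 × 2.1217 × 2.8555 = 0.5556.
T(679)/T(464) = exp(τ_B − τ_A) = exp(0.4344) = 1.5440.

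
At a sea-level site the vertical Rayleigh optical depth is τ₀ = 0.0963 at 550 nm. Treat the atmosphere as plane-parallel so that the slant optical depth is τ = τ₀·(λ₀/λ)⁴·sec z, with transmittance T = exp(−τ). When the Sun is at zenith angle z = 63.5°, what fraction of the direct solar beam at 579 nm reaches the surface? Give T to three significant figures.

sec 63.5° = 2.2412.
τ = 0.0963 × (550/579)⁴ × 2.2412 = 0.0963 × 0.8142 × 2.2412 = 0.1757.
T = exp(−0.1757) = 0.8388.

0.839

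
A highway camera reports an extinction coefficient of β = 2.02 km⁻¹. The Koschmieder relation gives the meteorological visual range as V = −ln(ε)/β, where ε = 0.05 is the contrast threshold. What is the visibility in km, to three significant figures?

1.48 km

V = −ln(0.05) / 2.02 = 2.996 / 2.02 = 1.4830 km.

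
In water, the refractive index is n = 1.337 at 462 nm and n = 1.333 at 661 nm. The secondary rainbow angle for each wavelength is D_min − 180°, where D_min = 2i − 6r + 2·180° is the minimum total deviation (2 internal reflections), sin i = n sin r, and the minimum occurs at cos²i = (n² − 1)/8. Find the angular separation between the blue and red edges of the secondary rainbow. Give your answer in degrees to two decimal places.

At 462 nm (n = 1.337): cos²i = 0.09845 → i = 71.714°, r = 45.249°, D_min = 231.934°, rainbow angle = 51.934°.
At 661 nm (n = 1.333): cos²i = 0.09711 → i = 71.843°, r = 45.466°, D_min = 230.891°, rainbow angle = 50.891°.
Angular width = |51.934° − 50.891°| = 1.043°.

1.04°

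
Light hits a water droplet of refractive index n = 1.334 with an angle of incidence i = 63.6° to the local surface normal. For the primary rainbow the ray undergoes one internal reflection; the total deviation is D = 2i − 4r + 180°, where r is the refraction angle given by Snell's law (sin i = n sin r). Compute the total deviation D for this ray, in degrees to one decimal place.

sin r = sin 63.6° / 1.334 = 0.8957/1.334 = 0.6714; r = 42.18°.
D = 2·63.6° − 4·42.18° + 180° = 127.20° − 168.72° + 180° = 138.48°.

138.5°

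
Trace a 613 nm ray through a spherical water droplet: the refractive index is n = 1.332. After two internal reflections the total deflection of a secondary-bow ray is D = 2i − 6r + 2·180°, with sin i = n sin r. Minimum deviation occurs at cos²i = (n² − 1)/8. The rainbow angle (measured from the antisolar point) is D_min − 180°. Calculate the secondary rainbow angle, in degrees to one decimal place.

50.6°

cos²i = (1.77422 − 1)/8 = 0.09678; i = arccos(0.31109) = 71.875°.
sin r = sin 71.875°/1.332 = 0.71350; r = 45.520°.
D_min = 2·71.875° − 6·45.520° + 360° = 230.628°.
Rainbow angle = D_min − 180° = 50.628°.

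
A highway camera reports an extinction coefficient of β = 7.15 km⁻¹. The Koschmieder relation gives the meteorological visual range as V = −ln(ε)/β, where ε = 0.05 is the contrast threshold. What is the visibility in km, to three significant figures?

V = −ln(0.05) / 7.15 = 2.996 / 7.15 = 0.4190 km.

0.419 km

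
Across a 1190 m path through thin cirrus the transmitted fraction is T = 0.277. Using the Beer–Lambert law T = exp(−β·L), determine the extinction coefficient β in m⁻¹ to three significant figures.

Beer–Lambert: T = exp(−βL) ⇒ β = −ln(T)/L = −ln(0.277)/1190 = 1.2837/1190 = 0.001079 m⁻¹.

0.00108 m⁻¹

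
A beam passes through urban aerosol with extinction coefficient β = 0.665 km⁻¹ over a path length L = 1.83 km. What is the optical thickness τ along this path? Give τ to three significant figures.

1.22

τ = β·L = 0.665 × 1.83 = 1.2170.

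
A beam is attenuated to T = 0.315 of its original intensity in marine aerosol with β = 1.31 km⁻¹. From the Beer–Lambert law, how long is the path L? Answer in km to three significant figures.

0.882 km

Beer–Lambert: T = exp(−βL) ⇒ L = −ln(T)/β = −ln(0.315)/1.31 = 1.1552/1.31 = 0.8818 km.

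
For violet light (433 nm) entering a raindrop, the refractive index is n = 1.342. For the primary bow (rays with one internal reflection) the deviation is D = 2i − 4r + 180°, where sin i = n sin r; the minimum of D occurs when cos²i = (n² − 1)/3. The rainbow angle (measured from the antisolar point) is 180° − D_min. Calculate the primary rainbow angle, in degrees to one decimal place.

cos²i = (1.80096 − 1)/3 = 0.26699; i = arccos(0.51671) = 58.888°.
sin r = sin 58.888°/1.342 = 0.63797; r = 39.641°.
D_min = 2·58.888° − 4·39.641° + 180° = 139.213°.
Rainbow angle = 180° − D_min = 40.787°.

40.8°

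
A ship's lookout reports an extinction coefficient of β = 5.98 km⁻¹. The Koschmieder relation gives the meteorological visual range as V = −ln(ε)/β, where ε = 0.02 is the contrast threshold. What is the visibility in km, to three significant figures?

0.654 km

V = −ln(0.02) / 5.98 = 3.912 / 5.98 = 0.6542 km.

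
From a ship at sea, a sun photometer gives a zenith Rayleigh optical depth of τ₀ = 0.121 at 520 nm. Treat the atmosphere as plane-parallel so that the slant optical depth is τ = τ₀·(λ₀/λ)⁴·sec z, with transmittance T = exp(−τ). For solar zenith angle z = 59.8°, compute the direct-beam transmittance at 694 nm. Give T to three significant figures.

0.927

sec 59.8° = 1.9880.
τ = 0.121 × (520/694)⁴ × 1.9880 = 0.121 × 0.3152 × 1.9880 = 0.0758.
T = exp(−0.0758) = 0.9270.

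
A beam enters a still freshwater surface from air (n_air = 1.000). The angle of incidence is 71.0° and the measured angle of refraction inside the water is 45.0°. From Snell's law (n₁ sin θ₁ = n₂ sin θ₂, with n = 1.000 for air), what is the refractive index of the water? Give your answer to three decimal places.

n = sin θ_i / sin θ_r = sin 71.0° / sin 45.0° = 0.9455 / 0.7071 = 1.3372.

1.337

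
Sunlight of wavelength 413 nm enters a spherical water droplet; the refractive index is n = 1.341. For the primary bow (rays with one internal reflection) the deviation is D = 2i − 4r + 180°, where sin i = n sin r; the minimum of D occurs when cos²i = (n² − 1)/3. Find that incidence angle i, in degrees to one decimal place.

58.9°

cos²i = (1.341² − 1)/3 = (1.79828 − 1)/3 = 0.26609.
cos i = 0.51584, so i = 58.946°.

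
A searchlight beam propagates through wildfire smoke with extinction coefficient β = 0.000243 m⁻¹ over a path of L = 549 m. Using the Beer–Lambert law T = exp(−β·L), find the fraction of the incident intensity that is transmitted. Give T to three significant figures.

τ = β·L = 0.000243 × 549 = 0.1334.
T = exp(−0.1334) = 0.8751.

0.875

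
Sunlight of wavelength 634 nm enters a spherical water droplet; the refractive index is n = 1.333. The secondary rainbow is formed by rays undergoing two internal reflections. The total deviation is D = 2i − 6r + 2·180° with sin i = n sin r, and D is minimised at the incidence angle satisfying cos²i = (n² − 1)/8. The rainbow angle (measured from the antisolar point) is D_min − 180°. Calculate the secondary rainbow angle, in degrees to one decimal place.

cos²i = (1.77689 − 1)/8 = 0.09711; i = arccos(0.31163) = 71.843°.
sin r = sin 71.843°/1.333 = 0.71283; r = 45.466°.
D_min = 2·71.843° − 6·45.466° + 360° = 230.891°.
Rainbow angle = D_min − 180° = 50.891°.

50.9°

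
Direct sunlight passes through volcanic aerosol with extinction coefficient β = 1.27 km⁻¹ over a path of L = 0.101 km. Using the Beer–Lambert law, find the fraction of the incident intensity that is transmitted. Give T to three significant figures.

0.880

τ = β·L = 1.27 × 0.101 = 0.1283.
T = exp(−0.1283) = 0.8796.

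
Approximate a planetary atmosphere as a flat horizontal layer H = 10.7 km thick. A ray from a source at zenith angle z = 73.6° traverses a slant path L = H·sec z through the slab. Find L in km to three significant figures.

sec z = 1/cos 73.6° = 3.5418.
L = 10.7 × 3.5418 = 37.897 km.

37.9 km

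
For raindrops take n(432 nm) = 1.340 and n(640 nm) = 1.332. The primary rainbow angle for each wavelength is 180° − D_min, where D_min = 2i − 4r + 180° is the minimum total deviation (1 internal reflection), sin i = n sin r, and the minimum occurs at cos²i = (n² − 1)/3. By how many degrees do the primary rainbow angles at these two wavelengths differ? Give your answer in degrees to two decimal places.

At 432 nm (n = 1.340): cos²i = 0.26520 → i = 59.004°, r = 39.770°, D_min = 138.929°, rainbow angle = 41.071°.
At 640 nm (n = 1.332): cos²i = 0.25807 → i = 59.469°, r = 40.290°, D_min = 137.776°, rainbow angle = 42.224°.
Angular width = |41.071° − 42.224°| = 1.153°.

1.15°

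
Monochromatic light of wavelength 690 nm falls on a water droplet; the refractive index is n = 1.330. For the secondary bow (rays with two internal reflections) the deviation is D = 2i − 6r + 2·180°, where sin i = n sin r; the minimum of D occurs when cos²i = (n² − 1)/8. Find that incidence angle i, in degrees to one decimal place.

cos²i = (1.330² − 1)/8 = (1.76890 − 1)/8 = 0.09611.
cos i = 0.31002, so i = 71.940°.

71.9°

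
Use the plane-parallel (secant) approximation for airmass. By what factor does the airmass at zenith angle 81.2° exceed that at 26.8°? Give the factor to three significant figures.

5.83

X(81.2°)/X(26.8°) = sec 81.2° / sec 26.8° = cos 26.8° / cos 81.2° = 0.8926/0.1530 = 5.8344.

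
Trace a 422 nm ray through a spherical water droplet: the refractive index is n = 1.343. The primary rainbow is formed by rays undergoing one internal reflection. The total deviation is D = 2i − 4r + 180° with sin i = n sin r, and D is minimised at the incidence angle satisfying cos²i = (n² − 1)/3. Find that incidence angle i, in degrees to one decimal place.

cos²i = (1.343² − 1)/3 = (1.80365 − 1)/3 = 0.26788.
cos i = 0.51757, so i = 58.830°.

58.8°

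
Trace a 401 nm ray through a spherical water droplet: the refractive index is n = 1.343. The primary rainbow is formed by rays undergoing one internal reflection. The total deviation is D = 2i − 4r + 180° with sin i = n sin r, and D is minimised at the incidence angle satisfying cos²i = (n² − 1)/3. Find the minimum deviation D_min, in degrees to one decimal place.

cos²i = (1.80365 − 1)/3 = 0.26788; i = arccos(0.51757) = 58.830°.
sin r = sin 58.830°/1.343 = 0.63711; r = 39.577°.
D_min = 2·58.830° − 4·39.577° + 180° = 139.354°.

139.4°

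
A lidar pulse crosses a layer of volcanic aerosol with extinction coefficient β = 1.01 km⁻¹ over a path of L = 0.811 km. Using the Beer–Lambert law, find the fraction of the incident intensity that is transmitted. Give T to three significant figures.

τ = β·L = 1.01 × 0.811 = 0.8191.
T = exp(−0.8191) = 0.4408.

0.441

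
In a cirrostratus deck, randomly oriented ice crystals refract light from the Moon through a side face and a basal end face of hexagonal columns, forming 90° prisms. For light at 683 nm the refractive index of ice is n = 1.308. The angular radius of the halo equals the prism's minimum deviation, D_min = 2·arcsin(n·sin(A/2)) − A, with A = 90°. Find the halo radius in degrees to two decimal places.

45.31°

n·sin(A/2) = 1.308 × sin 45° = 1.308 × 0.7071 = 0.9249.
D_min = 2·arcsin(0.9249) − 90° = 2 × 67.653° − 90° = 45.305°.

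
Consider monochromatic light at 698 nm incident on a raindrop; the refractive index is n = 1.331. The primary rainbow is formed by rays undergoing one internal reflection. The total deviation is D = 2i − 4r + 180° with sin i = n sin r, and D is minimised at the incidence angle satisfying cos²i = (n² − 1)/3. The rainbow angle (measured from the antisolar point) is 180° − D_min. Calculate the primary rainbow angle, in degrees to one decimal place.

42.4°

cos²i = (1.77156 − 1)/3 = 0.25719; i = arccos(0.50714) = 59.527°.
sin r = sin 59.527°/1.331 = 0.64753; r = 40.356°.
D_min = 2·59.527° − 4·40.356° + 180° = 137.630°.
Rainbow angle = 180° − D_min = 42.370°.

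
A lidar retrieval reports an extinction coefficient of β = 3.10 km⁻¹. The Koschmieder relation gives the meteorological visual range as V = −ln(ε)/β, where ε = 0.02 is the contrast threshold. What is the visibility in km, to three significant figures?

V = −ln(0.02) / 3.10 = 3.912 / 3.10 = 1.2619 km.

1.26 km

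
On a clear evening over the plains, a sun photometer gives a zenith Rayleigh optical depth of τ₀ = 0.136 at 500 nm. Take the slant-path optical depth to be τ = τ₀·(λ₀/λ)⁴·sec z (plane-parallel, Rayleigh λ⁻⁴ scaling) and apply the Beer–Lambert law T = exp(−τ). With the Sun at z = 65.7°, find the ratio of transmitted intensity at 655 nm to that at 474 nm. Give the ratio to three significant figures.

1.35

Airmass: sec 65.7° = 2.4300.
τ(655 nm) = 0.136 × (500/655)⁴ × 2.4300 = 0.136 × 0.3396 × 2.4300 = 0.1122.
τ(474 nm) = 0.136 × (500/474)⁴ × 2.4300 = 0.136 × 1.2381 × 2.4300 = 0.4092.
T(655)/T(474) = exp(τ_B − τ_A) = exp(0.2970) = 1.3458.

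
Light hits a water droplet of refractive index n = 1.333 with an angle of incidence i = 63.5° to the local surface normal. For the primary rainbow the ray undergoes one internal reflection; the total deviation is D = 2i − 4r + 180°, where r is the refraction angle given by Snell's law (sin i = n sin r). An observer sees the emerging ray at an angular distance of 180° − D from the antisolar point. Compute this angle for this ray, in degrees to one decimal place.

sin r = sin 63.5° / 1.333 = 0.8949/1.333 = 0.6714; r = 42.17°.
D = 2·63.5° − 4·42.17° + 180° = 127.00° − 168.69° + 180° = 138.31°.
Angle from antisolar point = 180° − D = 41.69°.

41.7°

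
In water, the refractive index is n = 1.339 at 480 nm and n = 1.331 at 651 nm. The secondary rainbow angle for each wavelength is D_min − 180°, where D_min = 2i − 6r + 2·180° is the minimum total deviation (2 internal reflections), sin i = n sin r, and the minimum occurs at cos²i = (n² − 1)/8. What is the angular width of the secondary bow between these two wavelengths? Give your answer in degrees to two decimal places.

At 480 nm (n = 1.339): cos²i = 0.09912 → i = 71.650°, r = 45.141°, D_min = 232.451°, rainbow angle = 52.451°.
At 651 nm (n = 1.331): cos²i = 0.09645 → i = 71.907°, r = 45.575°, D_min = 230.365°, rainbow angle = 50.365°.
Angular width = |52.451° − 50.365°| = 2.086°.

2.09°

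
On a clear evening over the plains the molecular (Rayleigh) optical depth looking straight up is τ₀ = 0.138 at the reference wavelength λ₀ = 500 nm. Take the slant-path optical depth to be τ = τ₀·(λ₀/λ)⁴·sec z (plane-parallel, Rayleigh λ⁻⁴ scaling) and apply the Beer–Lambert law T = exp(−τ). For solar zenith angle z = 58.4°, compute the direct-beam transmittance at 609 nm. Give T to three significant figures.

0.887

sec 58.4° = 1.9084.
τ = 0.138 × (500/609)⁴ × 1.9084 = 0.138 × 0.4544 × 1.9084 = 0.1197.
T = exp(−0.1197) = 0.8872.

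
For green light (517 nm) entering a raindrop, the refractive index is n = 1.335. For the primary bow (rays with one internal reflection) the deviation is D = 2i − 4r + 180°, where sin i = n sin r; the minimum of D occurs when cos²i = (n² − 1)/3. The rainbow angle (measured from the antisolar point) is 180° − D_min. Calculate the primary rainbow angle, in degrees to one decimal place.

41.8°

cos²i = (1.78222 − 1)/3 = 0.26074; i = arccos(0.51063) = 59.294°.
sin r = sin 59.294°/1.335 = 0.64405; r = 40.094°.
D_min = 2·59.294° − 4·40.094° + 180° = 138.212°.
Rainbow angle = 180° − D_min = 41.788°.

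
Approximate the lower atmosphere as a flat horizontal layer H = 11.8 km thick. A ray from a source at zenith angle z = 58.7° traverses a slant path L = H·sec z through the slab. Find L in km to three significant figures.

sec z = 1/cos 58.7° = 1.9249.
L = 11.8 × 1.9249 = 22.713 km.

22.7 km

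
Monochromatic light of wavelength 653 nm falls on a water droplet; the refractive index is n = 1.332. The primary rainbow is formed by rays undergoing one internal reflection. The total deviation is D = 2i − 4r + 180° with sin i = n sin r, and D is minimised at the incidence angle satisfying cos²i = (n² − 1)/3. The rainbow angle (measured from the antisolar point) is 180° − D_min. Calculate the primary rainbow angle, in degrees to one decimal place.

42.2°

cos²i = (1.77422 − 1)/3 = 0.25807; i = arccos(0.50801) = 59.469°.
sin r = sin 59.469°/1.332 = 0.64666; r = 40.290°.
D_min = 2·59.469° − 4·40.290° + 180° = 137.776°.
Rainbow angle = 180° − D_min = 42.224°.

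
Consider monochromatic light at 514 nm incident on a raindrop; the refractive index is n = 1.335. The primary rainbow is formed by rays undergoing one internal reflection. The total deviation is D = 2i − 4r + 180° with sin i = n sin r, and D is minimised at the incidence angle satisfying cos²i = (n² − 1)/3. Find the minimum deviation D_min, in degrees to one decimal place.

138.2°

cos²i = (1.78222 − 1)/3 = 0.26074; i = arccos(0.51063) = 59.294°.
sin r = sin 59.294°/1.335 = 0.64405; r = 40.094°.
D_min = 2·59.294° − 4·40.094° + 180° = 138.212°.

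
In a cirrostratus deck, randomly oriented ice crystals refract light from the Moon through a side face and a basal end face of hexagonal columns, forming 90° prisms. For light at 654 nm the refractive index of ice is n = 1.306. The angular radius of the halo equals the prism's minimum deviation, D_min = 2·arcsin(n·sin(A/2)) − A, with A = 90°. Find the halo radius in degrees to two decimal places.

44.88°

n·sin(A/2) = 1.306 × sin 45° = 1.306 × 0.7071 = 0.9235.
D_min = 2·arcsin(0.9235) − 90° = 2 × 67.440° − 90° = 44.881°.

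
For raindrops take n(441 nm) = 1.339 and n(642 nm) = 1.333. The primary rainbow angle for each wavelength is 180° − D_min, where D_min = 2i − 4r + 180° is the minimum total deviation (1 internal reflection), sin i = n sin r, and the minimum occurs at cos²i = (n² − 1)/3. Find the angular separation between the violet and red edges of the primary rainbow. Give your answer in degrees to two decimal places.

0.86°

At 441 nm (n = 1.339): cos²i = 0.26431 → i = 59.062°, r = 39.834°, D_min = 138.786°, rainbow angle = 41.214°.
At 642 nm (n = 1.333): cos²i = 0.25896 → i = 59.410°, r = 40.225°, D_min = 137.922°, rainbow angle = 42.078°.
Angular width = |41.214° − 42.078°| = 0.865°.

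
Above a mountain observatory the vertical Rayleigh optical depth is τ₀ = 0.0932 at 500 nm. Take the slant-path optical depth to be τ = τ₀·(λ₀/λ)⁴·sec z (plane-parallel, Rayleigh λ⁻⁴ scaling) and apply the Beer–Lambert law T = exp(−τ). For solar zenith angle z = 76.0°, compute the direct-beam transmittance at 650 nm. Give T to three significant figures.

0.874

sec 76.0° = 4.1336.
τ = 0.0932 × (500/650)⁴ × 4.1336 = 0.0932 × 0.3501 × 4.1336 = 0.1349.
T = exp(−0.1349) = 0.8738.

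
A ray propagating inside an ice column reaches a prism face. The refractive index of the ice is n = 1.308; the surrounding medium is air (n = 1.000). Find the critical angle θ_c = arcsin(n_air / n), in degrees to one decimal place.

sin θ_c = n_air / n = 1.000 / 1.308 = 0.7645.
θ_c = arcsin(0.7645) = 49.86°.

49.9°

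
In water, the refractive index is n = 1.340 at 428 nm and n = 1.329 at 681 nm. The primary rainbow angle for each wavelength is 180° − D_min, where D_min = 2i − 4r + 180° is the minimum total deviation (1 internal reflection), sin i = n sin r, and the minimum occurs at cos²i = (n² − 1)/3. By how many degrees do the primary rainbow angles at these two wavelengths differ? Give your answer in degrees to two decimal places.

At 428 nm (n = 1.340): cos²i = 0.26520 → i = 59.004°, r = 39.770°, D_min = 138.929°, rainbow angle = 41.071°.
At 681 nm (n = 1.329): cos²i = 0.25541 → i = 59.643°, r = 40.487°, D_min = 137.337°, rainbow angle = 42.663°.
Angular width = |41.071° − 42.663°| = 1.592°.

1.59°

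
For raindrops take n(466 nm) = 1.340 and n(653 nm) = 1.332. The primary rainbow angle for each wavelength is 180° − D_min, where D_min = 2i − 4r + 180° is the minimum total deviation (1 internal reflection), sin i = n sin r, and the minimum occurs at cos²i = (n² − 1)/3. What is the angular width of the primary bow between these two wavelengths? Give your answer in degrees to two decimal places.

At 466 nm (n = 1.340): cos²i = 0.26520 → i = 59.004°, r = 39.770°, D_min = 138.929°, rainbow angle = 41.071°.
At 653 nm (n = 1.332): cos²i = 0.25807 → i = 59.469°, r = 40.290°, D_min = 137.776°, rainbow angle = 42.224°.
Angular width = |41.071° − 42.224°| = 1.153°.

1.15°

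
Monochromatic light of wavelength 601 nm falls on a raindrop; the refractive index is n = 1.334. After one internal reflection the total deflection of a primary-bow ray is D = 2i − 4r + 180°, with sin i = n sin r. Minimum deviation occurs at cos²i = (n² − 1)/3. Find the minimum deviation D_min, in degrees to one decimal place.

cos²i = (1.77956 − 1)/3 = 0.25985; i = arccos(0.50976) = 59.352°.
sin r = sin 59.352°/1.334 = 0.64492; r = 40.159°.
D_min = 2·59.352° − 4·40.159° + 180° = 138.067°.

138.1°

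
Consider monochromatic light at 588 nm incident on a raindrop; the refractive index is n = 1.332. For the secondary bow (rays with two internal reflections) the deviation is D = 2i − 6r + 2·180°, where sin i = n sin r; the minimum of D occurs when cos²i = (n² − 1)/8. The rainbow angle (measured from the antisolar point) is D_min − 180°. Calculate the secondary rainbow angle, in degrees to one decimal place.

50.6°

cos²i = (1.77422 − 1)/8 = 0.09678; i = arccos(0.31109) = 71.875°.
sin r = sin 71.875°/1.332 = 0.71350; r = 45.520°.
D_min = 2·71.875° − 6·45.520° + 360° = 230.628°.
Rainbow angle = D_min − 180° = 50.628°.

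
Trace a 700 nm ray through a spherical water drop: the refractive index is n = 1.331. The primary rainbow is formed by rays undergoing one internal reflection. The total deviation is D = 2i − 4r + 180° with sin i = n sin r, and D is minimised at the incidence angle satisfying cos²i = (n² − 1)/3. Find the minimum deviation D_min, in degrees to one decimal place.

cos²i = (1.77156 − 1)/3 = 0.25719; i = arccos(0.50714) = 59.527°.
sin r = sin 59.527°/1.331 = 0.64753; r = 40.356°.
D_min = 2·59.527° − 4·40.356° + 180° = 137.630°.

137.6°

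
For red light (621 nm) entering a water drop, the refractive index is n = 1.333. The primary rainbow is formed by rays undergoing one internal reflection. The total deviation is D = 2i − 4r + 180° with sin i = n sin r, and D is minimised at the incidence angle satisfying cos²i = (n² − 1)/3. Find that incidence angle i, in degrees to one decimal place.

cos²i = (1.333² − 1)/3 = (1.77689 − 1)/3 = 0.25896.
cos i = 0.50888, so i = 59.410°.

59.4°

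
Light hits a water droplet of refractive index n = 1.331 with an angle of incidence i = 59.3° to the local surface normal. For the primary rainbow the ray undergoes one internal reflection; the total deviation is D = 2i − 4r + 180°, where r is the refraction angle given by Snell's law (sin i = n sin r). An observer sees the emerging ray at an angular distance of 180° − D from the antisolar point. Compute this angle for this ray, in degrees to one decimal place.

sin r = sin 59.3° / 1.331 = 0.8599/1.331 = 0.6460; r = 40.24°.
D = 2·59.3° − 4·40.24° + 180° = 118.60° − 160.97° + 180° = 137.63°.
Angle from antisolar point = 180° − D = 42.37°.

42.4°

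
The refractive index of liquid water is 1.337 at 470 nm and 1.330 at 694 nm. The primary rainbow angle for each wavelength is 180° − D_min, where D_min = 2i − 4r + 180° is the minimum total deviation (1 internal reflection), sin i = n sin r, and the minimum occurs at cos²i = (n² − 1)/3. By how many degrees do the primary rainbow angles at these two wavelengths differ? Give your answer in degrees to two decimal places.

1.02°

At 470 nm (n = 1.337): cos²i = 0.26252 → i = 59.178°, r = 39.964°, D_min = 138.500°, rainbow angle = 41.500°.
At 694 nm (n = 1.330): cos²i = 0.25630 → i = 59.585°, r = 40.422°, D_min = 137.484°, rainbow angle = 42.516°.
Angular width = |41.500° − 42.516°| = 1.016°.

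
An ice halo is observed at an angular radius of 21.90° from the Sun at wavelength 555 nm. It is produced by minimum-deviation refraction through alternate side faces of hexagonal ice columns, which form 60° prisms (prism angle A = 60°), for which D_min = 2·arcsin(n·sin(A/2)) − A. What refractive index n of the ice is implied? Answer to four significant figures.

1.311

Rearranging: n = sin((D_min + A)/2) / sin(A/2).
(D_min + A)/2 = (21.90° + 60°)/2 = 40.950°.
n = sin 40.950° / sin 30° = 0.6554 / 0.5000 = 1.3108.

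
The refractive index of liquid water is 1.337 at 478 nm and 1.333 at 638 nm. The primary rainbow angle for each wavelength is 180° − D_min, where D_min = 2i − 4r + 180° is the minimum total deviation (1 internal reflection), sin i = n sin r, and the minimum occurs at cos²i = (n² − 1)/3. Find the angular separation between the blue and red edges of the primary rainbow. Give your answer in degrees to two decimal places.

At 478 nm (n = 1.337): cos²i = 0.26252 → i = 59.178°, r = 39.964°, D_min = 138.500°, rainbow angle = 41.500°.
At 638 nm (n = 1.333): cos²i = 0.25896 → i = 59.410°, r = 40.225°, D_min = 137.922°, rainbow angle = 42.078°.
Angular width = |41.500° − 42.078°| = 0.578°.

0.58°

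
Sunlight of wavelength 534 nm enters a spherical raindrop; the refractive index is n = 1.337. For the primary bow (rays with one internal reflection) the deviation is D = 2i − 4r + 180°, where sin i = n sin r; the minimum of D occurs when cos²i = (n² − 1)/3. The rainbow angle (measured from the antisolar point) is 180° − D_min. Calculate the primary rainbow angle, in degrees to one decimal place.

cos²i = (1.78757 − 1)/3 = 0.26252; i = arccos(0.51237) = 59.178°.
sin r = sin 59.178°/1.337 = 0.64231; r = 39.964°.
D_min = 2·59.178° − 4·39.964° + 180° = 138.500°.
Rainbow angle = 180° − D_min = 41.500°.

41.5°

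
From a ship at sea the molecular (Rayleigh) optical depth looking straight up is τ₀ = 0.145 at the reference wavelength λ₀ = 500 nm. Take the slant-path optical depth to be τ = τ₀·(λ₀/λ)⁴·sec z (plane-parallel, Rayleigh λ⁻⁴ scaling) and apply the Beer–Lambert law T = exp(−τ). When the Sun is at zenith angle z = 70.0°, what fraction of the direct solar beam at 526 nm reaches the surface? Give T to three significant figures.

0.707

sec 70.0° = 2.9238.
τ = 0.145 × (500/526)⁴ × 2.9238 = 0.145 × 0.8165 × 2.9238 = 0.3461.
T = exp(−0.3461) = 0.7074.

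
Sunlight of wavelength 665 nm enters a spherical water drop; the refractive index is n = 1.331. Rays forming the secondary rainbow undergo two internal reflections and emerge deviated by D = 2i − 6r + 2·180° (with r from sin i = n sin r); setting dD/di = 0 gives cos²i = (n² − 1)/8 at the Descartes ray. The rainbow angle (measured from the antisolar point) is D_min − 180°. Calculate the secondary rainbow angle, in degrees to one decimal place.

cos²i = (1.77156 − 1)/8 = 0.09645; i = arccos(0.31056) = 71.907°.
sin r = sin 71.907°/1.331 = 0.71417; r = 45.575°.
D_min = 2·71.907° − 6·45.575° + 360° = 230.365°.
Rainbow angle = D_min − 180° = 50.365°.

50.4°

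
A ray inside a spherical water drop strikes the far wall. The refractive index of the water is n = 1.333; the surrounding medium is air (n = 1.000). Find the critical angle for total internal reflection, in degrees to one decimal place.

48.6°

sin θ_c = n_air / n = 1.000 / 1.333 = 0.7502.
θ_c = arcsin(0.7502) = 48.61°.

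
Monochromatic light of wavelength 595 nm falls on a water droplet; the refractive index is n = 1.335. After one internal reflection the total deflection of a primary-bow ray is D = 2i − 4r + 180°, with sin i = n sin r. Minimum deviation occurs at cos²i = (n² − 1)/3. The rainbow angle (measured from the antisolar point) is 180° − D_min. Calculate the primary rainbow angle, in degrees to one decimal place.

cos²i = (1.78222 − 1)/3 = 0.26074; i = arccos(0.51063) = 59.294°.
sin r = sin 59.294°/1.335 = 0.64405; r = 40.094°.
D_min = 2·59.294° − 4·40.094° + 180° = 138.212°.
Rainbow angle = 180° − D_min = 41.788°.

41.8°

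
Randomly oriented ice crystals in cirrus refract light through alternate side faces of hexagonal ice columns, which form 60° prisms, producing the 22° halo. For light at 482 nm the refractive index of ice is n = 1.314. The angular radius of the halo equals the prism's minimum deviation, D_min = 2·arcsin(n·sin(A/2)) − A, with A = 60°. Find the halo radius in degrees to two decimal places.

n·sin(A/2) = 1.314 × sin 30° = 1.314 × 0.5000 = 0.6570.
D_min = 2·arcsin(0.6570) − 60° = 2 × 41.071° − 60° = 22.143°.

22.14°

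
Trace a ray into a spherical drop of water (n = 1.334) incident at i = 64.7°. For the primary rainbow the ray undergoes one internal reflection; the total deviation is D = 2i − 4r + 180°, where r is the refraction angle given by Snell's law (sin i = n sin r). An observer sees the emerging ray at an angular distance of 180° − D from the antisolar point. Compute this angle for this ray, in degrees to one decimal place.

41.3°

sin r = sin 64.7° / 1.334 = 0.9041/1.334 = 0.6777; r = 42.67°.
D = 2·64.7° − 4·42.67° + 180° = 129.40° − 170.66° + 180° = 138.74°.
Angle from antisolar point = 180° − D = 41.26°.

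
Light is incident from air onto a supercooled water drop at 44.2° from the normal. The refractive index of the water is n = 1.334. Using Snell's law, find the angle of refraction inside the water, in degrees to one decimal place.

Snell: sin θ_r = sin θ_i / n = sin 44.2° / 1.334 = 0.6972 / 1.334 = 0.5226.
θ_r = arcsin(0.5226) = 31.51°.

31.5°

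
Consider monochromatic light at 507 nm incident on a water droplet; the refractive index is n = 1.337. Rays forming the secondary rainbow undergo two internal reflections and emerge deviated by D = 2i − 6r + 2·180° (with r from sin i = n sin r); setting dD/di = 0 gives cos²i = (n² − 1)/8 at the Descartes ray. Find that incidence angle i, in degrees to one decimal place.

71.7°

cos²i = (1.337² − 1)/8 = (1.78757 − 1)/8 = 0.09845.
cos i = 0.31376, so i = 71.714°.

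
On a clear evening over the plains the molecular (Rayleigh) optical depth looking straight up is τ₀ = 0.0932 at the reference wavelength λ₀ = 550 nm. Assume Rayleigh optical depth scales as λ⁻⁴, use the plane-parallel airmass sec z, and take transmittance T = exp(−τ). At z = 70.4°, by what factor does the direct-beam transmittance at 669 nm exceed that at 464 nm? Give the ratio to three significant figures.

1.52

Airmass: sec 70.4° = 2.9811.
τ(669 nm) = 0.0932 × (550/669)⁴ × 2.9811 = 0.0932 × 0.4568 × 2.9811 = 0.1269.
τ(464 nm) = 0.0932 × (550/464)⁴ × 2.9811 = 0.0932 × 1.9741 × 2.9811 = 0.5485.
T(669)/T(464) = exp(τ_B − τ_A) = exp(0.4216) = 1.5243.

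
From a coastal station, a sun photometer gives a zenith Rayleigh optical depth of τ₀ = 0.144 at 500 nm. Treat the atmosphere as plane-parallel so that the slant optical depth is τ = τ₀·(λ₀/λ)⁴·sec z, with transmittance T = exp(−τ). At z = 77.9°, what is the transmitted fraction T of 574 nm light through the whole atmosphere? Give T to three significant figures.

0.673

sec 77.9° = 4.7706.
τ = 0.144 × (500/574)⁴ × 4.7706 = 0.144 × 0.5757 × 4.7706 = 0.3955.
T = exp(−0.3955) = 0.6733.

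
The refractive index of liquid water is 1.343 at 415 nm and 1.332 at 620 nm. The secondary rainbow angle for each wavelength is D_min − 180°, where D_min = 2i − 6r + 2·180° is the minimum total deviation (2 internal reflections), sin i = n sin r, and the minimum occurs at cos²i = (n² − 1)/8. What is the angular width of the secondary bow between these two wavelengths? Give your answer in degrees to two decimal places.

At 415 nm (n = 1.343): cos²i = 0.10046 → i = 71.522°, r = 44.928°, D_min = 233.478°, rainbow angle = 53.478°.
At 620 nm (n = 1.332): cos²i = 0.09678 → i = 71.875°, r = 45.520°, D_min = 230.628°, rainbow angle = 50.628°.
Angular width = |53.478° − 50.628°| = 2.849°.

2.85°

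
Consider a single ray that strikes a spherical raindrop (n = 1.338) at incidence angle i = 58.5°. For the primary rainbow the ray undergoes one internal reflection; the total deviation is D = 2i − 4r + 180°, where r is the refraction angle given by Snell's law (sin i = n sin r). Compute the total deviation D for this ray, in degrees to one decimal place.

sin r = sin 58.5° / 1.338 = 0.8526/1.338 = 0.6372; r = 39.59°.
D = 2·58.5° − 4·39.59° + 180° = 117.00° − 158.35° + 180° = 138.65°.

138.7°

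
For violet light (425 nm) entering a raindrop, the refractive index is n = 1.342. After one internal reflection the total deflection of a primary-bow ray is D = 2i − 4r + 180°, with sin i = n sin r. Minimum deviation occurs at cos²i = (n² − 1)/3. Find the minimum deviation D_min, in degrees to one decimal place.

cos²i = (1.80096 − 1)/3 = 0.26699; i = arccos(0.51671) = 58.888°.
sin r = sin 58.888°/1.342 = 0.63797; r = 39.641°.
D_min = 2·58.888° − 4·39.641° + 180° = 139.213°.

139.2°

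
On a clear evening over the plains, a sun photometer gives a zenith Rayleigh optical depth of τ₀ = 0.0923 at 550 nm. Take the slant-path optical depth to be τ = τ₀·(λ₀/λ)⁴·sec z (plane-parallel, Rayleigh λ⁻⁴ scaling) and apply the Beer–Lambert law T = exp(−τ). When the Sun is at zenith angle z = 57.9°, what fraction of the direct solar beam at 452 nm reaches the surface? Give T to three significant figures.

sec 57.9° = 1.8818.
τ = 0.0923 × (550/452)⁴ × 1.8818 = 0.0923 × 2.1923 × 1.8818 = 0.3808.
T = exp(−0.3808) = 0.6833.

0.683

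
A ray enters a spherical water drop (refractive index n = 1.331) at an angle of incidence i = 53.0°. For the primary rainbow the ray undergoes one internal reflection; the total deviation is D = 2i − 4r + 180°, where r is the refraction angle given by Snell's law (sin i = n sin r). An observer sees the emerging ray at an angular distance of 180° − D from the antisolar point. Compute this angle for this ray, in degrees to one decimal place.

41.5°

sin r = sin 53.0° / 1.331 = 0.7986/1.331 = 0.6000; r = 36.87°.
D = 2·53.0° − 4·36.87° + 180° = 106.00° − 147.49° + 180° = 138.51°.
Angle from antisolar point = 180° − D = 41.49°.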